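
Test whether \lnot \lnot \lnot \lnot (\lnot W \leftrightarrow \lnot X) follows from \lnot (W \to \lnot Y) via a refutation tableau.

Initial set: {T \lnot (W \to \lnot Y); F \lnot \lnot \lnot \lnot (\lnot W \leftrightarrow \lnot X)}.
T \lnot (W \to \lnot Y): α-rule — add T W, F \lnot Y.
F \lnot \lnot \lnot \lnot (\lnot W \leftrightarrow \lnot X): drop double negation, giving F \lnot \lnot (\lnot W \leftrightarrow \lnot X).
F \lnot \lnot (\lnot W \leftrightarrow \lnot X): drop double negation, giving F (\lnot W \leftrightarrow \lnot X).
F (\lnot W \leftrightarrow \lnot X): β-rule — branch into T \lnot W, F \lnot X  //  F \lnot W, T \lnot X.
  branch 1 (add T \lnot W, F \lnot X):
    × closes — contains both W and \lnot W.
  branch 2 (add F \lnot W, T \lnot X):
    ○ open, literals {W=true, X=false, Y=true}.
1 branch closed, 1 open.
An open branch gives a countermodel: W=true, X=false, Y=true (unmentioned atoms arbitrary); the premises hold there but the conclusion fails.

No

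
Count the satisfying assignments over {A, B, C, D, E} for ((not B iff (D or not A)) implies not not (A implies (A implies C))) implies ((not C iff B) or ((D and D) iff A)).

Initial set: {T (((not B iff (D or not A)) implies not not (A implies (A implies C))) implies ((not C iff B) or ((D and D) iff A)))}.
T (((not B iff (D or not A)) implies not not (A implies (A implies C))) implies ((not C iff B) or ((D and D) iff A))): β-rule — branch into F ((not B iff (D or not A)) implies not not (A implies (A implies C)))  //  T ((not C iff B) or ((D and D) iff A)).
  branch 1 (add F ((not B iff (D or not A)) implies not not (A implies (A implies C)))):
    F ((not B iff (D or not A)) implies not not (A implies (A implies C))): α-rule — add T (not B iff (D or not A)), F not not (A implies (A implies C)).
    F not not (A implies (A implies C)): drop double negation, giving F (A implies (A implies C)).
    F (A implies (A implies C)): α-rule — add T A, F (A implies C).
    F (A implies C): α-rule — add T A, F C.
    T (not B iff (D or not A)): β-rule — branch into T not B, T (D or not A)  //  F not B, F (D or not A).
      branch 1.1 (add T not B, T (D or not A)):
        T (D or not A): β-rule — branch into T D  //  T not A.
          branch 1.1.1 (add T D):
            ○ open, literals {A=T, B=F, C=F, D=T}.
          branch 1.1.2 (add T not A):
            × closes — contains both A and not A.
      branch 1.2 (add F not B, F (D or not A)):
        F (D or not A): α-rule — add F D, F not A.
        ○ open, literals {A=T, B=T, C=F, D=F}.
  branch 2 (add T ((not C iff B) or ((D and D) iff A))):
    T ((not C iff B) or ((D and D) iff A)): β-rule — branch into T (not C iff B)  //  T ((D and D) iff A).
      branch 2.1 (add T (not C iff B)):
        T (not C iff B): β-rule — branch into T not C, T B  //  F not C, F B.
          branch 2.1.1 (add T not C, T B):
            ○ open, literals {B=T, C=F}.
          branch 2.1.2 (add F not C, F B):
            ○ open, literals {B=F, C=T}.
      branch 2.2 (add T ((D and D) iff A)):
        T ((D and D) iff A): β-rule — branch into T (D and D), T A  //  F (D and D), F A.
          branch 2.2.1 (add T (D and D), T A):
            T (D and D): α-rule — add T D, T D.
            ○ open, literals {A=T, D=T}.
          branch 2.2.2 (add F (D and D), F A):
            F (D and D): β-rule — branch into F D  //  F D.
              branch 2.2.2.1 (add F D):
                ○ open, literals {A=F, D=F}.
              branch 2.2.2.2 (add F D):
                ○ open, literals {A=F, D=F}.
1 branch closed, 7 open.
Each open branch fixes some atoms; the unmentioned ones are free. Counting distinct full assignments: branch {A=T, B=F, C=F, D=T} (E) contributes 2 new; branch {A=T, B=T, C=F, D=F} (E) contributes 2 new; branch {B=T, C=F} (A, D, E) contributes 6 new; branch {B=F, C=T} (A, D, E) contributes 8 new; branch {A=T, D=T} (B, C, E) contributes 2 new; branch {A=F, D=F} (B, C, E) contributes 4 new; branch {A=F, D=F} (B, C, E) contributes 0 new. Total: 24.

24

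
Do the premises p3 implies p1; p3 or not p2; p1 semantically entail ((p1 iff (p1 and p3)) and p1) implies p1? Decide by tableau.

Yes

Initial set: {(p3 implies p1); (p3 or not p2); p1; not (((p1 iff (p1 and p3)) and p1) implies p1)}.
not (((p1 iff (p1 and p3)) and p1) implies p1): α-rule — add ((p1 iff (p1 and p3)) and p1), not p1.
× closes — contains both p1 and not p1.
All 1 branch closes.
Every branch closed, so the premises entail the conclusion.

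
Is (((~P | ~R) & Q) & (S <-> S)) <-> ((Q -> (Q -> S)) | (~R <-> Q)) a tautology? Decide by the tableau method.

Not valid

Assume the negation and expand:
Initial set: {F ((((~P | ~R) & Q) & (S <-> S)) <-> ((Q -> (Q -> S)) | (~R <-> Q)))}.
F ((((~P | ~R) & Q) & (S <-> S)) <-> ((Q -> (Q -> S)) | (~R <-> Q))): β-rule — branch into T (((~P | ~R) & Q) & (S <-> S)), F ((Q -> (Q -> S)) | (~R <-> Q))  //  F (((~P | ~R) & Q) & (S <-> S)), T ((Q -> (Q -> S)) | (~R <-> Q)).
  branch 1 (add T (((~P | ~R) & Q) & (S <-> S)), F ((Q -> (Q -> S)) | (~R <-> Q))):
    T (((~P | ~R) & Q) & (S <-> S)): α-rule — add T ((~P | ~R) & Q), T (S <-> S).
    F ((Q -> (Q -> S)) | (~R <-> Q)): α-rule — add F (Q -> (Q -> S)), F (~R <-> Q).
    T ((~P | ~R) & Q): α-rule — add T (~P | ~R), T Q.
    F (Q -> (Q -> S)): α-rule — add T Q, F (Q -> S).
    F (Q -> S): α-rule — add T Q, F S.
    T (S <-> S): β-rule — branch into T S, T S  //  F S, F S.
      branch 1.1 (add T S, T S):
        × closes — contains both S and ~S.
      branch 1.2 (add F S, F S):
        F (~R <-> Q): β-rule — branch into T ~R, F Q  //  F ~R, T Q.
          branch 1.2.1 (add T ~R, F Q):
            × closes — contains both Q and ~Q.
          branch 1.2.2 (add F ~R, T Q):
            T (~P | ~R): β-rule — branch into T ~P  //  T ~R.
              branch 1.2.2.1 (add T ~P):
                ○ open, literals {P=F, Q=T, R=T, S=F}.
              branch 1.2.2.2 (add T ~R):
                × closes — contains both R and ~R.
  branch 2 (add F (((~P | ~R) & Q) & (S <-> S)), T ((Q -> (Q -> S)) | (~R <-> Q))):
    F (((~P | ~R) & Q) & (S <-> S)): β-rule — branch into F ((~P | ~R) & Q)  //  F (S <-> S).
      branch 2.1 (add F ((~P | ~R) & Q)):
        T ((Q -> (Q -> S)) | (~R <-> Q)): β-rule — branch into T (Q -> (Q -> S))  //  T (~R <-> Q).
          branch 2.1.1 (add T (Q -> (Q -> S))):
            F ((~P | ~R) & Q): β-rule — branch into F (~P | ~R)  //  F Q.
              branch 2.1.1.1 (add F (~P | ~R)):
                F (~P | ~R): α-rule — add F ~P, F ~R.
                T (Q -> (Q -> S)): β-rule — branch into F Q  //  T (Q -> S).
                  branch 2.1.1.1.1 (add F Q):
                    ○ open, literals {P=T, Q=F, R=T}.
                  branch 2.1.1.1.2 (add T (Q -> S)):
                    T (Q -> S): β-rule — branch into F Q  //  T S.
                      branch 2.1.1.1.2.1 (add F Q):
                        ○ open, literals {P=T, Q=F, R=T}.
                      branch 2.1.1.1.2.2 (add T S):
                        ○ open, literals {P=T, R=T, S=T}.
              branch 2.1.1.2 (add F Q):
                T (Q -> (Q -> S)): β-rule — branch into F Q  //  T (Q -> S).
                  branch 2.1.1.2.1 (add F Q):
                    ○ open, literals {Q=F}.
                  branch 2.1.1.2.2 (add T (Q -> S)):
                    T (Q -> S): β-rule — branch into F Q  //  T S.
                      branch 2.1.1.2.2.1 (add F Q):
                        ○ open, literals {Q=F}.
                      branch 2.1.1.2.2.2 (add T S):
                        ○ open, literals {Q=F, S=T}.
          branch 2.1.2 (add T (~R <-> Q)):
            F ((~P | ~R) & Q): β-rule — branch into F (~P | ~R)  //  F Q.
              branch 2.1.2.1 (add F (~P | ~R)):
                F (~P | ~R): α-rule — add F ~P, F ~R.
                T (~R <-> Q): β-rule — branch into T ~R, T Q  //  F ~R, F Q.
                  branch 2.1.2.1.1 (add T ~R, T Q):
                    × closes — contains both R and ~R.
                  branch 2.1.2.1.2 (add F ~R, F Q):
                    ○ open, literals {P=T, Q=F, R=T}.
              branch 2.1.2.2 (add F Q):
                T (~R <-> Q): β-rule — branch into T ~R, T Q  //  F ~R, F Q.
                  branch 2.1.2.2.1 (add T ~R, T Q):
                    × closes — contains both Q and ~Q.
                  branch 2.1.2.2.2 (add F ~R, F Q):
                    ○ open, literals {Q=F, R=T}.
      branch 2.2 (add F (S <-> S)):
        T ((Q -> (Q -> S)) | (~R <-> Q)): β-rule — branch into T (Q -> (Q -> S))  //  T (~R <-> Q).
          branch 2.2.1 (add T (Q -> (Q -> S))):
            F (S <-> S): β-rule — branch into T S, F S  //  F S, T S.
              branch 2.2.1.1 (add T S, F S):
                × closes — contains both S and ~S.
              branch 2.2.1.2 (add F S, T S):
                × closes — contains both S and ~S.
          branch 2.2.2 (add T (~R <-> Q)):
            F (S <-> S): β-rule — branch into T S, F S  //  F S, T S.
              branch 2.2.2.1 (add T S, F S):
                × closes — contains both S and ~S.
              branch 2.2.2.2 (add F S, T S):
                × closes — contains both S and ~S.
9 branches closed, 9 open.
An open branch gives a countermodel: P=F, Q=T, R=T, S=F (unmentioned atoms arbitrary); under it the original formula is false.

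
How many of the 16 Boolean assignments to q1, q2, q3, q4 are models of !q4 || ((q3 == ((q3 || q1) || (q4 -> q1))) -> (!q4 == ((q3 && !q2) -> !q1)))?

11

Initial set: {(!q4 || ((q3 == ((q3 || q1) || (q4 -> q1))) -> (!q4 == ((q3 && !q2) -> !q1))))}.
(!q4 || ((q3 == ((q3 || q1) || (q4 -> q1))) -> (!q4 == ((q3 && !q2) -> !q1)))): β-rule — branch into !q4  //  ((q3 == ((q3 || q1) || (q4 -> q1))) -> (!q4 == ((q3 && !q2) -> !q1))).
  branch 1 (add !q4):
    ○ open, literals {q4=0}.
  branch 2 (add ((q3 == ((q3 || q1) || (q4 -> q1))) -> (!q4 == ((q3 && !q2) -> !q1)))):
    ((q3 == ((q3 || q1) || (q4 -> q1))) -> (!q4 == ((q3 && !q2) -> !q1))): β-rule — branch into !(q3 == ((q3 || q1) || (q4 -> q1)))  //  (!q4 == ((q3 && !q2) -> !q1)).
      branch 2.1 (add !(q3 == ((q3 || q1) || (q4 -> q1)))):
        !(q3 == ((q3 || q1) || (q4 -> q1))): β-rule — branch into q3, !((q3 || q1) || (q4 -> q1))  //  !q3, ((q3 || q1) || (q4 -> q1)).
          branch 2.1.1 (add q3, !((q3 || q1) || (q4 -> q1))):
            !((q3 || q1) || (q4 -> q1)): α-rule — add !(q3 || q1), !(q4 -> q1).
            !(q3 || q1): α-rule — add !q3, !q1.
            × closes — contains both q3 and !q3.
          branch 2.1.2 (add !q3, ((q3 || q1) || (q4 -> q1))):
            ((q3 || q1) || (q4 -> q1)): β-rule — branch into (q3 || q1)  //  (q4 -> q1).
              branch 2.1.2.1 (add (q3 || q1)):
                (q3 || q1): β-rule — branch into q3  //  q1.
                  branch 2.1.2.1.1 (add q3):
                    × closes — contains both q3 and !q3.
                  branch 2.1.2.1.2 (add q1):
                    ○ open, literals {q1=1, q3=0}.
              branch 2.1.2.2 (add (q4 -> q1)):
                (q4 -> q1): β-rule — branch into !q4  //  q1.
                  branch 2.1.2.2.1 (add !q4):
                    ○ open, literals {q3=0, q4=0}.
                  branch 2.1.2.2.2 (add q1):
                    ○ open, literals {q1=1, q3=0}.
      branch 2.2 (add (!q4 == ((q3 && !q2) -> !q1))):
        (!q4 == ((q3 && !q2) -> !q1)): β-rule — branch into !q4, ((q3 && !q2) -> !q1)  //  !!q4, !((q3 && !q2) -> !q1).
          branch 2.2.1 (add !q4, ((q3 && !q2) -> !q1)):
            ((q3 && !q2) -> !q1): β-rule — branch into !(q3 && !q2)  //  !q1.
              branch 2.2.1.1 (add !(q3 && !q2)):
                !(q3 && !q2): β-rule — branch into !q3  //  !!q2.
                  branch 2.2.1.1.1 (add !q3):
                    ○ open, literals {q3=0, q4=0}.
                  branch 2.2.1.1.2 (add !!q2):
                    ○ open, literals {q2=1, q4=0}.
              branch 2.2.1.2 (add !q1):
                ○ open, literals {q1=0, q4=0}.
          branch 2.2.2 (add !!q4, !((q3 && !q2) -> !q1)):
            !((q3 && !q2) -> !q1): α-rule — add (q3 && !q2), !!q1.
            (q3 && !q2): α-rule — add q3, !q2.
            ○ open, literals {q1=1, q2=0, q3=1, q4=1}.
2 branches closed, 8 open.
Each open branch fixes some atoms; the unmentioned ones are free. Counting distinct full assignments: branch {q4=0} (q1, q2, q3) contributes 8 new; branch {q1=1, q3=0} (q2, q4) contributes 2 new; branch {q3=0, q4=0} (q1, q2) contributes 0 new; branch {q1=1, q3=0} (q2, q4) contributes 0 new; branch {q3=0, q4=0} (q1, q2) contributes 0 new; branch {q2=1, q4=0} (q1, q3) contributes 0 new; branch {q1=0, q4=0} (q2, q3) contributes 0 new; branch {q1=1, q2=0, q3=1, q4=1} (none free) contributes 1 new. Total: 11.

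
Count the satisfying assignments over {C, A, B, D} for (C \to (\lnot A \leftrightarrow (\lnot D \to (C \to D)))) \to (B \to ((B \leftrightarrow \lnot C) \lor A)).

Initial set: {((C \to (\lnot A \leftrightarrow (\lnot D \to (C \to D)))) \to (B \to ((B \leftrightarrow \lnot C) \lor A)))}.
((C \to (\lnot A \leftrightarrow (\lnot D \to (C \to D)))) \to (B \to ((B \leftrightarrow \lnot C) \lor A))): β-rule — branch into \lnot (C \to (\lnot A \leftrightarrow (\lnot D \to (C \to D))))  //  (B \to ((B \leftrightarrow \lnot C) \lor A)).
  branch 1 (add \lnot (C \to (\lnot A \leftrightarrow (\lnot D \to (C \to D))))):
    \lnot (C \to (\lnot A \leftrightarrow (\lnot D \to (C \to D)))): α-rule — add C, \lnot (\lnot A \leftrightarrow (\lnot D \to (C \to D))).
    \lnot (\lnot A \leftrightarrow (\lnot D \to (C \to D))): β-rule — branch into \lnot A, \lnot (\lnot D \to (C \to D))  //  \lnot \lnot A, (\lnot D \to (C \to D)).
      branch 1.1 (add \lnot A, \lnot (\lnot D \to (C \to D))):
        \lnot (\lnot D \to (C \to D)): α-rule — add \lnot D, \lnot (C \to D).
        \lnot (C \to D): α-rule — add C, \lnot D.
        ○ open, literals {A=false, C=true, D=false}.
      branch 1.2 (add \lnot \lnot A, (\lnot D \to (C \to D))):
        (\lnot D \to (C \to D)): β-rule — branch into \lnot \lnot D  //  (C \to D).
          branch 1.2.1 (add \lnot \lnot D):
            ○ open, literals {A=true, C=true, D=true}.
          branch 1.2.2 (add (C \to D)):
            (C \to D): β-rule — branch into \lnot C  //  D.
              branch 1.2.2.1 (add \lnot C):
                × closes — contains both C and \lnot C.
              branch 1.2.2.2 (add D):
                ○ open, literals {A=true, C=true, D=true}.
  branch 2 (add (B \to ((B \leftrightarrow \lnot C) \lor A))):
    (B \to ((B \leftrightarrow \lnot C) \lor A)): β-rule — branch into \lnot B  //  ((B \leftrightarrow \lnot C) \lor A).
      branch 2.1 (add \lnot B):
        ○ open, literals {B=false}.
      branch 2.2 (add ((B \leftrightarrow \lnot C) \lor A)):
        ((B \leftrightarrow \lnot C) \lor A): β-rule — branch into (B \leftrightarrow \lnot C)  //  A.
          branch 2.2.1 (add (B \leftrightarrow \lnot C)):
            (B \leftrightarrow \lnot C): β-rule — branch into B, \lnot C  //  \lnot B, \lnot \lnot C.
              branch 2.2.1.1 (add B, \lnot C):
                ○ open, literals {B=true, C=false}.
              branch 2.2.1.2 (add \lnot B, \lnot \lnot C):
                ○ open, literals {B=false, C=true}.
          branch 2.2.2 (add A):
            ○ open, literals {A=true}.
1 branch closed, 7 open.
Each open branch fixes some atoms; the unmentioned ones are free. Counting distinct full assignments: branch {A=false, C=true, D=false} (B) contributes 2 new; branch {A=true, C=true, D=true} (B) contributes 2 new; branch {A=true, C=true, D=true} (B) contributes 0 new; branch {B=false} (C, A, D) contributes 6 new; branch {B=true, C=false} (A, D) contributes 4 new; branch {B=false, C=true} (A, D) contributes 0 new; branch {A=true} (C, B, D) contributes 1 new. Total: 15.

15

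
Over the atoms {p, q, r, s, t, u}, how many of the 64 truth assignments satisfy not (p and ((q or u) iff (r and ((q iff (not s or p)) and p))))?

48

Initial set: {not (p and ((q or u) iff (r and ((q iff (not s or p)) and p))))}.
not (p and ((q or u) iff (r and ((q iff (not s or p)) and p)))): β-rule — branch into not p  //  not ((q or u) iff (r and ((q iff (not s or p)) and p))).
  branch 1 (add not p):
    ○ open, literals {p=0}.
  branch 2 (add not ((q or u) iff (r and ((q iff (not s or p)) and p)))):
    not ((q or u) iff (r and ((q iff (not s or p)) and p))): β-rule — branch into (q or u), not (r and ((q iff (not s or p)) and p))  //  not (q or u), (r and ((q iff (not s or p)) and p)).
      branch 2.1 (add (q or u), not (r and ((q iff (not s or p)) and p))):
        (q or u): β-rule — branch into q  //  u.
          branch 2.1.1 (add q):
            not (r and ((q iff (not s or p)) and p)): β-rule — branch into not r  //  not ((q iff (not s or p)) and p).
              branch 2.1.1.1 (add not r):
                ○ open, literals {q=1, r=0}.
              branch 2.1.1.2 (add not ((q iff (not s or p)) and p)):
                not ((q iff (not s or p)) and p): β-rule — branch into not (q iff (not s or p))  //  not p.
                  branch 2.1.1.2.1 (add not (q iff (not s or p))):
                    not (q iff (not s or p)): β-rule — branch into q, not (not s or p)  //  not q, (not s or p).
                      branch 2.1.1.2.1.1 (add q, not (not s or p)):
                        not (not s or p): α-rule — add not not s, not p.
                        ○ open, literals {p=0, q=1, s=1}.
                      branch 2.1.1.2.1.2 (add not q, (not s or p)):
                        × closes — contains both q and not q.
                  branch 2.1.1.2.2 (add not p):
                    ○ open, literals {p=0, q=1}.
          branch 2.1.2 (add u):
            not (r and ((q iff (not s or p)) and p)): β-rule — branch into not r  //  not ((q iff (not s or p)) and p).
              branch 2.1.2.1 (add not r):
                ○ open, literals {r=0, u=1}.
              branch 2.1.2.2 (add not ((q iff (not s or p)) and p)):
                not ((q iff (not s or p)) and p): β-rule — branch into not (q iff (not s or p))  //  not p.
                  branch 2.1.2.2.1 (add not (q iff (not s or p))):
                    not (q iff (not s or p)): β-rule — branch into q, not (not s or p)  //  not q, (not s or p).
                      branch 2.1.2.2.1.1 (add q, not (not s or p)):
                        not (not s or p): α-rule — add not not s, not p.
                        ○ open, literals {p=0, q=1, s=1, u=1}.
                      branch 2.1.2.2.1.2 (add not q, (not s or p)):
                        (not s or p): β-rule — branch into not s  //  p.
                          branch 2.1.2.2.1.2.1 (add not s):
                            ○ open, literals {q=0, s=0, u=1}.
                          branch 2.1.2.2.1.2.2 (add p):
                            ○ open, literals {p=1, q=0, u=1}.
                  branch 2.1.2.2.2 (add not p):
                    ○ open, literals {p=0, u=1}.
      branch 2.2 (add not (q or u), (r and ((q iff (not s or p)) and p))):
        not (q or u): α-rule — add not q, not u.
        (r and ((q iff (not s or p)) and p)): α-rule — add r, ((q iff (not s or p)) and p).
        ((q iff (not s or p)) and p): α-rule — add (q iff (not s or p)), p.
        (q iff (not s or p)): β-rule — branch into q, (not s or p)  //  not q, not (not s or p).
          branch 2.2.1 (add q, (not s or p)):
            × closes — contains both q and not q.
          branch 2.2.2 (add not q, not (not s or p)):
            not (not s or p): α-rule — add not not s, not p.
            × closes — contains both p and not p.
3 branches closed, 9 open.
Each open branch fixes some atoms; the unmentioned ones are free. Counting distinct full assignments: branch {p=0} (q, r, s, t, u) contributes 32 new; branch {q=1, r=0} (p, s, t, u) contributes 8 new; branch {p=0, q=1, s=1} (r, t, u) contributes 0 new; branch {p=0, q=1} (r, s, t, u) contributes 0 new; branch {r=0, u=1} (p, q, s, t) contributes 4 new; branch {p=0, q=1, s=1, u=1} (r, t) contributes 0 new; branch {q=0, s=0, u=1} (p, r, t) contributes 2 new; branch {p=1, q=0, u=1} (r, s, t) contributes 2 new; branch {p=0, u=1} (q, r, s, t) contributes 0 new. Total: 48.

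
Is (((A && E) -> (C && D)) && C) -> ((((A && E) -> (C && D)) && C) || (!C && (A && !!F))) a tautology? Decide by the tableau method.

Valid

Assume the negation and expand:
Initial set: {!((((A && E) -> (C && D)) && C) -> ((((A && E) -> (C && D)) && C) || (!C && (A && !!F))))}.
!((((A && E) -> (C && D)) && C) -> ((((A && E) -> (C && D)) && C) || (!C && (A && !!F)))): α-rule — add (((A && E) -> (C && D)) && C), !((((A && E) -> (C && D)) && C) || (!C && (A && !!F))).
(((A && E) -> (C && D)) && C): α-rule — add ((A && E) -> (C && D)), C.
!((((A && E) -> (C && D)) && C) || (!C && (A && !!F))): α-rule — add !(((A && E) -> (C && D)) && C), !(!C && (A && !!F)).
((A && E) -> (C && D)): β-rule — branch into !(A && E)  //  (C && D).
  branch 1 (add !(A && E)):
    !(((A && E) -> (C && D)) && C): β-rule — branch into !((A && E) -> (C && D))  //  !C.
      branch 1.1 (add !((A && E) -> (C && D))):
        !((A && E) -> (C && D)): α-rule — add (A && E), !(C && D).
        (A && E): α-rule — add A, E.
        !(!C && (A && !!F)): β-rule — branch into !!C  //  !(A && !!F).
          branch 1.1.1 (add !!C):
            !(A && E): β-rule — branch into !A  //  !E.
              branch 1.1.1.1 (add !A):
                × closes — contains both A and !A.
              branch 1.1.1.2 (add !E):
                × closes — contains both E and !E.
          branch 1.1.2 (add !(A && !!F)):
            !(A && E): β-rule — branch into !A  //  !E.
              branch 1.1.2.1 (add !A):
                × closes — contains both A and !A.
              branch 1.1.2.2 (add !E):
                × closes — contains both E and !E.
      branch 1.2 (add !C):
        × closes — contains both C and !C.
  branch 2 (add (C && D)):
    (C && D): α-rule — add C, D.
    !(((A && E) -> (C && D)) && C): β-rule — branch into !((A && E) -> (C && D))  //  !C.
      branch 2.1 (add !((A && E) -> (C && D))):
        !((A && E) -> (C && D)): α-rule — add (A && E), !(C && D).
        (A && E): α-rule — add A, E.
        !(!C && (A && !!F)): β-rule — branch into !!C  //  !(A && !!F).
          branch 2.1.1 (add !!C):
            !(C && D): β-rule — branch into !C  //  !D.
              branch 2.1.1.1 (add !C):
                × closes — contains both C and !C.
              branch 2.1.1.2 (add !D):
                × closes — contains both D and !D.
          branch 2.1.2 (add !(A && !!F)):
            !(C && D): β-rule — branch into !C  //  !D.
              branch 2.1.2.1 (add !C):
                × closes — contains both C and !C.
              branch 2.1.2.2 (add !D):
                × closes — contains both D and !D.
      branch 2.2 (add !C):
        × closes — contains both C and !C.
All 10 branches close.
Every branch closed, so the negation is unsatisfiable and the formula is valid.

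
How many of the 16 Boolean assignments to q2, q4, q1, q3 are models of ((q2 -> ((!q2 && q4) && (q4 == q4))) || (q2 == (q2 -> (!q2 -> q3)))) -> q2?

Initial set: {(((q2 -> ((!q2 && q4) && (q4 == q4))) || (q2 == (q2 -> (!q2 -> q3)))) -> q2)}.
(((q2 -> ((!q2 && q4) && (q4 == q4))) || (q2 == (q2 -> (!q2 -> q3)))) -> q2): β-rule — branch into !((q2 -> ((!q2 && q4) && (q4 == q4))) || (q2 == (q2 -> (!q2 -> q3))))  //  q2.
  branch 1 (add !((q2 -> ((!q2 && q4) && (q4 == q4))) || (q2 == (q2 -> (!q2 -> q3))))):
    !((q2 -> ((!q2 && q4) && (q4 == q4))) || (q2 == (q2 -> (!q2 -> q3)))): α-rule — add !(q2 -> ((!q2 && q4) && (q4 == q4))), !(q2 == (q2 -> (!q2 -> q3))).
    !(q2 -> ((!q2 && q4) && (q4 == q4))): α-rule — add q2, !((!q2 && q4) && (q4 == q4)).
    !(q2 == (q2 -> (!q2 -> q3))): β-rule — branch into q2, !(q2 -> (!q2 -> q3))  //  !q2, (q2 -> (!q2 -> q3)).
      branch 1.1 (add q2, !(q2 -> (!q2 -> q3))):
        !(q2 -> (!q2 -> q3)): α-rule — add q2, !(!q2 -> q3).
        !(!q2 -> q3): α-rule — add !q2, !q3.
        × closes — contains both q2 and !q2.
      branch 1.2 (add !q2, (q2 -> (!q2 -> q3))):
        × closes — contains both q2 and !q2.
  branch 2 (add q2):
    ○ open, literals {q2=true}.
2 branches closed, 1 open.
Each open branch fixes some atoms; the unmentioned ones are free. Counting distinct full assignments: branch {q2=true} (q4, q1, q3) contributes 8 new. Total: 8.

8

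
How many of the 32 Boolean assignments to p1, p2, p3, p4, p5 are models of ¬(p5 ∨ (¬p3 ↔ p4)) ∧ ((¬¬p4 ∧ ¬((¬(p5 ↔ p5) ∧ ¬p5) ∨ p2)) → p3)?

Initial set: {(¬(p5 ∨ (¬p3 ↔ p4)) ∧ ((¬¬p4 ∧ ¬((¬(p5 ↔ p5) ∧ ¬p5) ∨ p2)) → p3))}.
(¬(p5 ∨ (¬p3 ↔ p4)) ∧ ((¬¬p4 ∧ ¬((¬(p5 ↔ p5) ∧ ¬p5) ∨ p2)) → p3)): α-rule — add ¬(p5 ∨ (¬p3 ↔ p4)), ((¬¬p4 ∧ ¬((¬(p5 ↔ p5) ∧ ¬p5) ∨ p2)) → p3).
¬(p5 ∨ (¬p3 ↔ p4)): α-rule — add ¬p5, ¬(¬p3 ↔ p4).
((¬¬p4 ∧ ¬((¬(p5 ↔ p5) ∧ ¬p5) ∨ p2)) → p3): β-rule — branch into ¬(¬¬p4 ∧ ¬((¬(p5 ↔ p5) ∧ ¬p5) ∨ p2))  //  p3.
  branch 1 (add ¬(¬¬p4 ∧ ¬((¬(p5 ↔ p5) ∧ ¬p5) ∨ p2))):
    ¬(¬p3 ↔ p4): β-rule — branch into ¬p3, ¬p4  //  ¬¬p3, p4.
      branch 1.1 (add ¬p3, ¬p4):
        ¬(¬¬p4 ∧ ¬((¬(p5 ↔ p5) ∧ ¬p5) ∨ p2)): β-rule — branch into ¬¬¬p4  //  ¬¬((¬(p5 ↔ p5) ∧ ¬p5) ∨ p2).
          branch 1.1.1 (add ¬¬¬p4):
            ¬¬¬p4: drop double negation, giving ¬p4.
            ○ open, literals {p3=false, p4=false, p5=false}.
          branch 1.1.2 (add ¬¬((¬(p5 ↔ p5) ∧ ¬p5) ∨ p2)):
            ¬¬((¬(p5 ↔ p5) ∧ ¬p5) ∨ p2): β-rule — branch into (¬(p5 ↔ p5) ∧ ¬p5)  //  p2.
              branch 1.1.2.1 (add (¬(p5 ↔ p5) ∧ ¬p5)):
                (¬(p5 ↔ p5) ∧ ¬p5): α-rule — add ¬(p5 ↔ p5), ¬p5.
                ¬(p5 ↔ p5): β-rule — branch into p5, ¬p5  //  ¬p5, p5.
                  branch 1.1.2.1.1 (add p5, ¬p5):
                    × closes — contains both p5 and ¬p5.
                  branch 1.1.2.1.2 (add ¬p5, p5):
                    × closes — contains both p5 and ¬p5.
              branch 1.1.2.2 (add p2):
                ○ open, literals {p2=true, p3=false, p4=false, p5=false}.
      branch 1.2 (add ¬¬p3, p4):
        ¬(¬¬p4 ∧ ¬((¬(p5 ↔ p5) ∧ ¬p5) ∨ p2)): β-rule — branch into ¬¬¬p4  //  ¬¬((¬(p5 ↔ p5) ∧ ¬p5) ∨ p2).
          branch 1.2.1 (add ¬¬¬p4):
            ¬¬¬p4: drop double negation, giving ¬p4.
            × closes — contains both p4 and ¬p4.
          branch 1.2.2 (add ¬¬((¬(p5 ↔ p5) ∧ ¬p5) ∨ p2)):
            ¬¬((¬(p5 ↔ p5) ∧ ¬p5) ∨ p2): β-rule — branch into (¬(p5 ↔ p5) ∧ ¬p5)  //  p2.
              branch 1.2.2.1 (add (¬(p5 ↔ p5) ∧ ¬p5)):
                (¬(p5 ↔ p5) ∧ ¬p5): α-rule — add ¬(p5 ↔ p5), ¬p5.
                ¬(p5 ↔ p5): β-rule — branch into p5, ¬p5  //  ¬p5, p5.
                  branch 1.2.2.1.1 (add p5, ¬p5):
                    × closes — contains both p5 and ¬p5.
                  branch 1.2.2.1.2 (add ¬p5, p5):
                    × closes — contains both p5 and ¬p5.
              branch 1.2.2.2 (add p2):
                ○ open, literals {p2=true, p3=true, p4=true, p5=false}.
  branch 2 (add p3):
    ¬(¬p3 ↔ p4): β-rule — branch into ¬p3, ¬p4  //  ¬¬p3, p4.
      branch 2.1 (add ¬p3, ¬p4):
        × closes — contains both p3 and ¬p3.
      branch 2.2 (add ¬¬p3, p4):
        ○ open, literals {p3=true, p4=true, p5=false}.
6 branches closed, 4 open.
Each open branch fixes some atoms; the unmentioned ones are free. Counting distinct full assignments: branch {p3=false, p4=false, p5=false} (p1, p2) contributes 4 new; branch {p2=true, p3=false, p4=false, p5=false} (p1) contributes 0 new; branch {p2=true, p3=true, p4=true, p5=false} (p1) contributes 2 new; branch {p3=true, p4=true, p5=false} (p1, p2) contributes 2 new. Total: 8.

8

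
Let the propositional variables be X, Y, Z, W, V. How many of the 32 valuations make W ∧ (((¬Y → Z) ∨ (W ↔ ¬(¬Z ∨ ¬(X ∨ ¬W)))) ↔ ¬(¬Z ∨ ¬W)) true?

12

Initial set: {(W ∧ (((¬Y → Z) ∨ (W ↔ ¬(¬Z ∨ ¬(X ∨ ¬W)))) ↔ ¬(¬Z ∨ ¬W)))}.
(W ∧ (((¬Y → Z) ∨ (W ↔ ¬(¬Z ∨ ¬(X ∨ ¬W)))) ↔ ¬(¬Z ∨ ¬W))): α-rule — add W, (((¬Y → Z) ∨ (W ↔ ¬(¬Z ∨ ¬(X ∨ ¬W)))) ↔ ¬(¬Z ∨ ¬W)).
(((¬Y → Z) ∨ (W ↔ ¬(¬Z ∨ ¬(X ∨ ¬W)))) ↔ ¬(¬Z ∨ ¬W)): β-rule — branch into ((¬Y → Z) ∨ (W ↔ ¬(¬Z ∨ ¬(X ∨ ¬W)))), ¬(¬Z ∨ ¬W)  //  ¬((¬Y → Z) ∨ (W ↔ ¬(¬Z ∨ ¬(X ∨ ¬W)))), ¬¬(¬Z ∨ ¬W).
  branch 1 (add ((¬Y → Z) ∨ (W ↔ ¬(¬Z ∨ ¬(X ∨ ¬W)))), ¬(¬Z ∨ ¬W)):
    ¬(¬Z ∨ ¬W): α-rule — add ¬¬Z, ¬¬W.
    ((¬Y → Z) ∨ (W ↔ ¬(¬Z ∨ ¬(X ∨ ¬W)))): β-rule — branch into (¬Y → Z)  //  (W ↔ ¬(¬Z ∨ ¬(X ∨ ¬W))).
      branch 1.1 (add (¬Y → Z)):
        (¬Y → Z): β-rule — branch into ¬¬Y  //  Z.
          branch 1.1.1 (add ¬¬Y):
            ○ open, literals {W=true, Y=true, Z=true}.
          branch 1.1.2 (add Z):
            ○ open, literals {W=true, Z=true}.
      branch 1.2 (add (W ↔ ¬(¬Z ∨ ¬(X ∨ ¬W)))):
        (W ↔ ¬(¬Z ∨ ¬(X ∨ ¬W))): β-rule — branch into W, ¬(¬Z ∨ ¬(X ∨ ¬W))  //  ¬W, ¬¬(¬Z ∨ ¬(X ∨ ¬W)).
          branch 1.2.1 (add W, ¬(¬Z ∨ ¬(X ∨ ¬W))):
            ¬(¬Z ∨ ¬(X ∨ ¬W)): α-rule — add ¬¬Z, ¬¬(X ∨ ¬W).
            ¬¬(X ∨ ¬W): β-rule — branch into X  //  ¬W.
              branch 1.2.1.1 (add X):
                ○ open, literals {W=true, X=true, Z=true}.
              branch 1.2.1.2 (add ¬W):
                × closes — contains both W and ¬W.
          branch 1.2.2 (add ¬W, ¬¬(¬Z ∨ ¬(X ∨ ¬W))):
            × closes — contains both W and ¬W.
  branch 2 (add ¬((¬Y → Z) ∨ (W ↔ ¬(¬Z ∨ ¬(X ∨ ¬W)))), ¬¬(¬Z ∨ ¬W)):
    ¬((¬Y → Z) ∨ (W ↔ ¬(¬Z ∨ ¬(X ∨ ¬W)))): α-rule — add ¬(¬Y → Z), ¬(W ↔ ¬(¬Z ∨ ¬(X ∨ ¬W))).
    ¬(¬Y → Z): α-rule — add ¬Y, ¬Z.
    ¬¬(¬Z ∨ ¬W): β-rule — branch into ¬Z  //  ¬W.
      branch 2.1 (add ¬Z):
        ¬(W ↔ ¬(¬Z ∨ ¬(X ∨ ¬W))): β-rule — branch into W, ¬¬(¬Z ∨ ¬(X ∨ ¬W))  //  ¬W, ¬(¬Z ∨ ¬(X ∨ ¬W)).
          branch 2.1.1 (add W, ¬¬(¬Z ∨ ¬(X ∨ ¬W))):
            ¬¬(¬Z ∨ ¬(X ∨ ¬W)): β-rule — branch into ¬Z  //  ¬(X ∨ ¬W).
              branch 2.1.1.1 (add ¬Z):
                ○ open, literals {W=true, Y=false, Z=false}.
              branch 2.1.1.2 (add ¬(X ∨ ¬W)):
                ¬(X ∨ ¬W): α-rule — add ¬X, ¬¬W.
                ○ open, literals {W=true, X=false, Y=false, Z=false}.
          branch 2.1.2 (add ¬W, ¬(¬Z ∨ ¬(X ∨ ¬W))):
            × closes — contains both W and ¬W.
      branch 2.2 (add ¬W):
        × closes — contains both W and ¬W.
4 branches closed, 5 open.
Each open branch fixes some atoms; the unmentioned ones are free. Counting distinct full assignments: branch {W=true, Y=true, Z=true} (X, V) contributes 4 new; branch {W=true, Z=true} (X, Y, V) contributes 4 new; branch {W=true, X=true, Z=true} (Y, V) contributes 0 new; branch {W=true, Y=false, Z=false} (X, V) contributes 4 new; branch {W=true, X=false, Y=false, Z=false} (V) contributes 0 new. Total: 12.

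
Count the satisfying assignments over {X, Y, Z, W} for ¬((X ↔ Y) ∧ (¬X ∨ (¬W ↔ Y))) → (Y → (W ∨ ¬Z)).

15

Initial set: {T (¬((X ↔ Y) ∧ (¬X ∨ (¬W ↔ Y))) → (Y → (W ∨ ¬Z)))}.
T (¬((X ↔ Y) ∧ (¬X ∨ (¬W ↔ Y))) → (Y → (W ∨ ¬Z))): β-rule — branch into F ¬((X ↔ Y) ∧ (¬X ∨ (¬W ↔ Y)))  //  T (Y → (W ∨ ¬Z)).
  branch 1 (add F ¬((X ↔ Y) ∧ (¬X ∨ (¬W ↔ Y)))):
    F ¬((X ↔ Y) ∧ (¬X ∨ (¬W ↔ Y))): α-rule — add T (X ↔ Y), T (¬X ∨ (¬W ↔ Y)).
    T (X ↔ Y): β-rule — branch into T X, T Y  //  F X, F Y.
      branch 1.1 (add T X, T Y):
        T (¬X ∨ (¬W ↔ Y)): β-rule — branch into T ¬X  //  T (¬W ↔ Y).
          branch 1.1.1 (add T ¬X):
            × closes — contains both X and ¬X.
          branch 1.1.2 (add T (¬W ↔ Y)):
            T (¬W ↔ Y): β-rule — branch into T ¬W, T Y  //  F ¬W, F Y.
              branch 1.1.2.1 (add T ¬W, T Y):
                ○ open, literals {W=F, X=T, Y=T}.
              branch 1.1.2.2 (add F ¬W, F Y):
                × closes — contains both Y and ¬Y.
      branch 1.2 (add F X, F Y):
        T (¬X ∨ (¬W ↔ Y)): β-rule — branch into T ¬X  //  T (¬W ↔ Y).
          branch 1.2.1 (add T ¬X):
            ○ open, literals {X=F, Y=F}.
          branch 1.2.2 (add T (¬W ↔ Y)):
            T (¬W ↔ Y): β-rule — branch into T ¬W, T Y  //  F ¬W, F Y.
              branch 1.2.2.1 (add T ¬W, T Y):
                × closes — contains both Y and ¬Y.
              branch 1.2.2.2 (add F ¬W, F Y):
                ○ open, literals {W=T, X=F, Y=F}.
  branch 2 (add T (Y → (W ∨ ¬Z))):
    T (Y → (W ∨ ¬Z)): β-rule — branch into F Y  //  T (W ∨ ¬Z).
      branch 2.1 (add F Y):
        ○ open, literals {Y=F}.
      branch 2.2 (add T (W ∨ ¬Z)):
        T (W ∨ ¬Z): β-rule — branch into T W  //  T ¬Z.
          branch 2.2.1 (add T W):
            ○ open, literals {W=T}.
          branch 2.2.2 (add T ¬Z):
            ○ open, literals {Z=F}.
3 branches closed, 6 open.
Each open branch fixes some atoms; the unmentioned ones are free. Counting distinct full assignments: branch {W=F, X=T, Y=T} (Z) contributes 2 new; branch {X=F, Y=F} (Z, W) contributes 4 new; branch {W=T, X=F, Y=F} (Z) contributes 0 new; branch {Y=F} (X, Z, W) contributes 4 new; branch {W=T} (X, Y, Z) contributes 4 new; branch {Z=F} (X, Y, W) contributes 1 new. Total: 15.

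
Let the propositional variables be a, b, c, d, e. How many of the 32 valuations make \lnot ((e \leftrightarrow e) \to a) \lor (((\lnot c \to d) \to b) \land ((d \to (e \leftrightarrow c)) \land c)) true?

Initial set: {T (\lnot ((e \leftrightarrow e) \to a) \lor (((\lnot c \to d) \to b) \land ((d \to (e \leftrightarrow c)) \land c)))}.
T (\lnot ((e \leftrightarrow e) \to a) \lor (((\lnot c \to d) \to b) \land ((d \to (e \leftrightarrow c)) \land c))): β-rule — branch into T \lnot ((e \leftrightarrow e) \to a)  //  T (((\lnot c \to d) \to b) \land ((d \to (e \leftrightarrow c)) \land c)).
  branch 1 (add T \lnot ((e \leftrightarrow e) \to a)):
    T \lnot ((e \leftrightarrow e) \to a): α-rule — add T (e \leftrightarrow e), F a.
    T (e \leftrightarrow e): β-rule — branch into T e, T e  //  F e, F e.
      branch 1.1 (add T e, T e):
        ○ open, literals {a=F, e=T}.
      branch 1.2 (add F e, F e):
        ○ open, literals {a=F, e=F}.
  branch 2 (add T (((\lnot c \to d) \to b) \land ((d \to (e \leftrightarrow c)) \land c))):
    T (((\lnot c \to d) \to b) \land ((d \to (e \leftrightarrow c)) \land c)): α-rule — add T ((\lnot c \to d) \to b), T ((d \to (e \leftrightarrow c)) \land c).
    T ((d \to (e \leftrightarrow c)) \land c): α-rule — add T (d \to (e \leftrightarrow c)), T c.
    T ((\lnot c \to d) \to b): β-rule — branch into F (\lnot c \to d)  //  T b.
      branch 2.1 (add F (\lnot c \to d)):
        F (\lnot c \to d): α-rule — add T \lnot c, F d.
        × closes — contains both c and \lnot c.
      branch 2.2 (add T b):
        T (d \to (e \leftrightarrow c)): β-rule — branch into F d  //  T (e \leftrightarrow c).
          branch 2.2.1 (add F d):
            ○ open, literals {b=T, c=T, d=F}.
          branch 2.2.2 (add T (e \leftrightarrow c)):
            T (e \leftrightarrow c): β-rule — branch into T e, T c  //  F e, F c.
              branch 2.2.2.1 (add T e, T c):
                ○ open, literals {b=T, c=T, e=T}.
              branch 2.2.2.2 (add F e, F c):
                × closes — contains both c and \lnot c.
2 branches closed, 4 open.
Each open branch fixes some atoms; the unmentioned ones are free. Counting distinct full assignments: branch {a=F, e=T} (b, c, d) contributes 8 new; branch {a=F, e=F} (b, c, d) contributes 8 new; branch {b=T, c=T, d=F} (a, e) contributes 2 new; branch {b=T, c=T, e=T} (a, d) contributes 1 new. Total: 19.

19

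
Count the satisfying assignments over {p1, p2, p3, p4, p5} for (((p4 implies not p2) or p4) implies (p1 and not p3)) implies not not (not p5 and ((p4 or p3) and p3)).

24

Initial set: {((((p4 implies not p2) or p4) implies (p1 and not p3)) implies not not (not p5 and ((p4 or p3) and p3)))}.
((((p4 implies not p2) or p4) implies (p1 and not p3)) implies not not (not p5 and ((p4 or p3) and p3))): β-rule — branch into not (((p4 implies not p2) or p4) implies (p1 and not p3))  //  not not (not p5 and ((p4 or p3) and p3)).
  branch 1 (add not (((p4 implies not p2) or p4) implies (p1 and not p3))):
    not (((p4 implies not p2) or p4) implies (p1 and not p3)): α-rule — add ((p4 implies not p2) or p4), not (p1 and not p3).
    ((p4 implies not p2) or p4): β-rule — branch into (p4 implies not p2)  //  p4.
      branch 1.1 (add (p4 implies not p2)):
        not (p1 and not p3): β-rule — branch into not p1  //  not not p3.
          branch 1.1.1 (add not p1):
            (p4 implies not p2): β-rule — branch into not p4  //  not p2.
              branch 1.1.1.1 (add not p4):
                ○ open, literals {p1=false, p4=false}.
              branch 1.1.1.2 (add not p2):
                ○ open, literals {p1=false, p2=false}.
          branch 1.1.2 (add not not p3):
            (p4 implies not p2): β-rule — branch into not p4  //  not p2.
              branch 1.1.2.1 (add not p4):
                ○ open, literals {p3=true, p4=false}.
              branch 1.1.2.2 (add not p2):
                ○ open, literals {p2=false, p3=true}.
      branch 1.2 (add p4):
        not (p1 and not p3): β-rule — branch into not p1  //  not not p3.
          branch 1.2.1 (add not p1):
            ○ open, literals {p1=false, p4=true}.
          branch 1.2.2 (add not not p3):
            ○ open, literals {p3=true, p4=true}.
  branch 2 (add not not (not p5 and ((p4 or p3) and p3))):
    not not (not p5 and ((p4 or p3) and p3)): drop double negation, giving (not p5 and ((p4 or p3) and p3)).
    (not p5 and ((p4 or p3) and p3)): α-rule — add not p5, ((p4 or p3) and p3).
    ((p4 or p3) and p3): α-rule — add (p4 or p3), p3.
    (p4 or p3): β-rule — branch into p4  //  p3.
      branch 2.1 (add p4):
        ○ open, literals {p3=true, p4=true, p5=false}.
      branch 2.2 (add p3):
        ○ open, literals {p3=true, p5=false}.
0 branches closed, 8 open.
Each open branch fixes some atoms; the unmentioned ones are free. Counting distinct full assignments: branch {p1=false, p4=false} (p2, p3, p5) contributes 8 new; branch {p1=false, p2=false} (p3, p4, p5) contributes 4 new; branch {p3=true, p4=false} (p1, p2, p5) contributes 4 new; branch {p2=false, p3=true} (p1, p4, p5) contributes 2 new; branch {p1=false, p4=true} (p2, p3, p5) contributes 4 new; branch {p3=true, p4=true} (p1, p2, p5) contributes 2 new; branch {p3=true, p4=true, p5=false} (p1, p2) contributes 0 new; branch {p3=true, p5=false} (p1, p2, p4) contributes 0 new. Total: 24.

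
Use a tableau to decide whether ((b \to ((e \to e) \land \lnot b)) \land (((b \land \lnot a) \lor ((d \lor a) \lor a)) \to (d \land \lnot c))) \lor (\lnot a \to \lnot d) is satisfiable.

Initial set: {(((b \to ((e \to e) \land \lnot b)) \land (((b \land \lnot a) \lor ((d \lor a) \lor a)) \to (d \land \lnot c))) \lor (\lnot a \to \lnot d))}.
(((b \to ((e \to e) \land \lnot b)) \land (((b \land \lnot a) \lor ((d \lor a) \lor a)) \to (d \land \lnot c))) \lor (\lnot a \to \lnot d)): β-rule — branch into ((b \to ((e \to e) \land \lnot b)) \land (((b \land \lnot a) \lor ((d \lor a) \lor a)) \to (d \land \lnot c)))  //  (\lnot a \to \lnot d).
  branch 1 (add ((b \to ((e \to e) \land \lnot b)) \land (((b \land \lnot a) \lor ((d \lor a) \lor a)) \to (d \land \lnot c)))):
    ((b \to ((e \to e) \land \lnot b)) \land (((b \land \lnot a) \lor ((d \lor a) \lor a)) \to (d \land \lnot c))): α-rule — add (b \to ((e \to e) \land \lnot b)), (((b \land \lnot a) \lor ((d \lor a) \lor a)) \to (d \land \lnot c)).
    (b \to ((e \to e) \land \lnot b)): β-rule — branch into \lnot b  //  ((e \to e) \land \lnot b).
      branch 1.1 (add \lnot b):
        (((b \land \lnot a) \lor ((d \lor a) \lor a)) \to (d \land \lnot c)): β-rule — branch into \lnot ((b \land \lnot a) \lor ((d \lor a) \lor a))  //  (d \land \lnot c).
          branch 1.1.1 (add \lnot ((b \land \lnot a) \lor ((d \lor a) \lor a))):
            \lnot ((b \land \lnot a) \lor ((d \lor a) \lor a)): α-rule — add \lnot (b \land \lnot a), \lnot ((d \lor a) \lor a).
            \lnot ((d \lor a) \lor a): α-rule — add \lnot (d \lor a), \lnot a.
            \lnot (d \lor a): α-rule — add \lnot d, \lnot a.
            \lnot (b \land \lnot a): β-rule — branch into \lnot b  //  \lnot \lnot a.
              branch 1.1.1.1 (add \lnot b):
                ○ open, literals {a=false, b=false, d=false}.
              branch 1.1.1.2 (add \lnot \lnot a):
                × closes — contains both a and \lnot a.
          branch 1.1.2 (add (d \land \lnot c)):
            (d \land \lnot c): α-rule — add d, \lnot c.
            ○ open, literals {b=false, c=false, d=true}.
      branch 1.2 (add ((e \to e) \land \lnot b)):
        ((e \to e) \land \lnot b): α-rule — add (e \to e), \lnot b.
        (((b \land \lnot a) \lor ((d \lor a) \lor a)) \to (d \land \lnot c)): β-rule — branch into \lnot ((b \land \lnot a) \lor ((d \lor a) \lor a))  //  (d \land \lnot c).
          branch 1.2.1 (add \lnot ((b \land \lnot a) \lor ((d \lor a) \lor a))):
            \lnot ((b \land \lnot a) \lor ((d \lor a) \lor a)): α-rule — add \lnot (b \land \lnot a), \lnot ((d \lor a) \lor a).
            \lnot ((d \lor a) \lor a): α-rule — add \lnot (d \lor a), \lnot a.
            \lnot (d \lor a): α-rule — add \lnot d, \lnot a.
            (e \to e): β-rule — branch into \lnot e  //  e.
              branch 1.2.1.1 (add \lnot e):
                \lnot (b \land \lnot a): β-rule — branch into \lnot b  //  \lnot \lnot a.
                  branch 1.2.1.1.1 (add \lnot b):
                    ○ open, literals {a=false, b=false, d=false, e=false}.
                  branch 1.2.1.1.2 (add \lnot \lnot a):
                    × closes — contains both a and \lnot a.
              branch 1.2.1.2 (add e):
                \lnot (b \land \lnot a): β-rule — branch into \lnot b  //  \lnot \lnot a.
                  branch 1.2.1.2.1 (add \lnot b):
                    ○ open, literals {a=false, b=false, d=false, e=true}.
                  branch 1.2.1.2.2 (add \lnot \lnot a):
                    × closes — contains both a and \lnot a.
          branch 1.2.2 (add (d \land \lnot c)):
            (d \land \lnot c): α-rule — add d, \lnot c.
            (e \to e): β-rule — branch into \lnot e  //  e.
              branch 1.2.2.1 (add \lnot e):
                ○ open, literals {b=false, c=false, d=true, e=false}.
              branch 1.2.2.2 (add e):
                ○ open, literals {b=false, c=false, d=true, e=true}.
  branch 2 (add (\lnot a \to \lnot d)):
    (\lnot a \to \lnot d): β-rule — branch into \lnot \lnot a  //  \lnot d.
      branch 2.1 (add \lnot \lnot a):
        ○ open, literals {a=true}.
      branch 2.2 (add \lnot d):
        ○ open, literals {d=false}.
3 branches closed, 8 open.
An open branch gives a satisfying assignment: a=false, b=false, d=false.

Satisfiable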